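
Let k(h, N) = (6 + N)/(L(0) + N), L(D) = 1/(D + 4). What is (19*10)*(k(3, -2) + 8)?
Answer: 7600/7 ≈ 1085.7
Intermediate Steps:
L(D) = 1/(4 + D)
k(h, N) = (6 + N)/(1/4 + N) (k(h, N) = (6 + N)/(1/(4 + 0) + N) = (6 + N)/(1/4 + N))
(19*10)*(k(3, -2) + 8) = (19*10)*(4*(6 - 2)/(1 + 4*(-2)) + 8) = 190*(4*4/(1 - 8) + 8) = 190*(4*4/(-7) + 8) = 190*(4*(-1/7)*4 + 8) = 190*(-16/7 + 8) = 190*(40/7) = 7600/7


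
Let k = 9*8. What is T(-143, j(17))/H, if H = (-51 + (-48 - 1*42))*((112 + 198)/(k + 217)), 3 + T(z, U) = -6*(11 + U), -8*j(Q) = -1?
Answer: 867/1880 ≈ 0.46117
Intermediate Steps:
j(Q) = ⅛ (j(Q) = -⅛*(-1) = ⅛)
k = 72
T(z, U) = -69 - 6*U (T(z, U) = -3 - 6*(11 + U) = -3 + (-66 - 6*U) = -69 - 6*U)
H = -43710/289 (H = (-51 + (-48 - 1*42))*((112 + 198)/(72 + 217)) = (-51 + (-48 - 42))*(310/289) = (-51 - 90)*(310*(1/289)) = -141*310/289 = -43710/289 ≈ -151.25)
T(-143, j(17))/H = (-69 - 6*⅛)/(-43710/289) = (-69 - ¾)*(-289/43710) = -279/4*(-289/43710) = 867/1880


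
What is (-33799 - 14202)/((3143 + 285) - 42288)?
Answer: 48001/38860 ≈ 1.2352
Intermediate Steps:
(-33799 - 14202)/((3143 + 285) - 42288) = -48001/(3428 - 42288) = -48001/(-38860) = -48001*(-1/38860) = 48001/38860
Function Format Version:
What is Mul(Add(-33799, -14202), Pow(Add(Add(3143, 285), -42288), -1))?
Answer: Rational(48001, 38860) ≈ 1.2352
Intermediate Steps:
Mul(Add(-33799, -14202), Pow(Add(Add(3143, 285), -42288), -1)) = Mul(-48001, Pow(Add(3428, -42288), -1)) = Mul(-48001, Pow(-38860, -1)) = Mul(-48001, Rational(-1, 38860)) = Rational(48001, 38860)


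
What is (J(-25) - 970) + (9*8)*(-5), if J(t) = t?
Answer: -1355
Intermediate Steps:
(J(-25) - 970) + (9*8)*(-5) = (-25 - 970) + (9*8)*(-5) = -995 + 72*(-5) = -995 - 360 = -1355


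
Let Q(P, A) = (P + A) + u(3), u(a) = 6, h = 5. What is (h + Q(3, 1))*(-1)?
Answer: -15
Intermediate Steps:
Q(P, A) = 6 + A + P (Q(P, A) = (P + A) + 6 = (A + P) + 6 = 6 + A + P)
(h + Q(3, 1))*(-1) = (5 + (6 + 1 + 3))*(-1) = (5 + 10)*(-1) = 15*(-1) = -15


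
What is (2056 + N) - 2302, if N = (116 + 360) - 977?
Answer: -747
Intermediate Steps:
N = -501 (N = 476 - 977 = -501)
(2056 + N) - 2302 = (2056 - 501) - 2302 = 1555 - 2302 = -747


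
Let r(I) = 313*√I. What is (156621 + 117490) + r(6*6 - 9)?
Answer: 274111 + 939*√3 ≈ 2.7574e+5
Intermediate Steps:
(156621 + 117490) + r(6*6 - 9) = (156621 + 117490) + 313*√(6*6 - 9) = 274111 + 313*√(36 - 9) = 274111 + 313*√27 = 274111 + 313*(3*√3) = 274111 + 939*√3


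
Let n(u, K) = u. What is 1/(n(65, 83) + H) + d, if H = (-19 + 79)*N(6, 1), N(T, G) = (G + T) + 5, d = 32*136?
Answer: 3416321/785 ≈ 4352.0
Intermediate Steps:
d = 4352
N(T, G) = 5 + G + T
H = 720 (H = (-19 + 79)*(5 + 1 + 6) = 60*12 = 720)
1/(n(65, 83) + H) + d = 1/(65 + 720) + 4352 = 1/785 + 4352 = 3416321/785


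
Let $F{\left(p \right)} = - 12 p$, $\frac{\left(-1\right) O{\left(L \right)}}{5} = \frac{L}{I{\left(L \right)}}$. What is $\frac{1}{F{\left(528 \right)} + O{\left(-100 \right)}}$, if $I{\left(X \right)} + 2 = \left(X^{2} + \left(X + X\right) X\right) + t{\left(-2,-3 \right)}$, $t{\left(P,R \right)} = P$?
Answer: $- \frac{7499}{47513539} \approx -0.00015783$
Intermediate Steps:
$I{\left(X \right)} = -4 + 3 X^{2}$ ($I{\left(X \right)} = -2 - \left(2 - X^{2} - \left(X + X\right) X\right) = -2 - \left(2 - X^{2} - 2 X X\right) = -2 + \left(\left(X^{2} + 2 X^{2}\right) - 2\right) = -2 + \left(3 X^{2} - 2\right) = -2 + \left(-2 + 3 X^{2}\right) = -4 + 3 X^{2}$)
$O{\left(L \right)} = - \frac{5 L}{-4 + 3 L^{2}}$ ($O{\left(L \right)} = - 5 \frac{L}{-4 + 3 L^{2}} = - \frac{5 L}{-4 + 3 L^{2}}$)
$\frac{1}{F{\left(528 \right)} + O{\left(-100 \right)}} = \frac{1}{\left(-12\right) 528 - - \frac{500}{-4 + 3 \left(-100\right)^{2}}} = \frac{1}{-6336 - - \frac{500}{-4 + 3 \cdot 10000}} = \frac{1}{-6336 - - \frac{500}{-4 + 30000}} = \frac{1}{-6336 - - \frac{500}{29996}} = \frac{1}{-6336 - \left(-500\right) \frac{1}{29996}} = \frac{1}{-6336 + \frac{125}{7499}} = \frac{1}{- \frac{47513539}{7499}} = - \frac{7499}{47513539}$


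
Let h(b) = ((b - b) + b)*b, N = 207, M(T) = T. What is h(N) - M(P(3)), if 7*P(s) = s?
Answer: 299940/7 ≈ 42849.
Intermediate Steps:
P(s) = s/7
h(b) = b² (h(b) = (0 + b)*b = b*b = b²)
h(N) - M(P(3)) = 207² - 3/7 = 42849 - 1*3/7 = 42849 - 3/7 = 299940/7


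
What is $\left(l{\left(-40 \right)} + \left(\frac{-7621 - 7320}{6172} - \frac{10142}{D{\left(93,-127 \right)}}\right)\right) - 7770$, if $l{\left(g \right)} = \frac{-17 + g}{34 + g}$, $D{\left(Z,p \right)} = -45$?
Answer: $- \frac{2093477191}{277740} \approx -7537.5$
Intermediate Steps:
$l{\left(g \right)} = \frac{-17 + g}{34 + g}$
$\left(l{\left(-40 \right)} + \left(\frac{-7621 - 7320}{6172} - \frac{10142}{D{\left(93,-127 \right)}}\right)\right) - 7770 = \left(\frac{-17 - 40}{34 - 40} + \left(\frac{-7621 - 7320}{6172} - \frac{10142}{-45}\right)\right) - 7770 = \left(\frac{1}{-6} \left(-57\right) - - \frac{61924079}{277740}\right) - 7770 = \left(\left(- \frac{1}{6}\right) \left(-57\right) + \left(- \frac{14941}{6172} + \frac{10142}{45}\right)\right) - 7770 = \left(\frac{19}{2} + \frac{61924079}{277740}\right) - 7770 = \frac{64562609}{277740} - 7770 = - \frac{2093477191}{277740}$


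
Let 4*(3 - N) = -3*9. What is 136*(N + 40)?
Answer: 6766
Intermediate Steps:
N = 39/4 (N = 3 - (-3)*9/4 = 3 - ¼*(-27) = 3 + 27/4 = 39/4 ≈ 9.7500)
136*(N + 40) = 136*(39/4 + 40) = 136*(199/4) = 6766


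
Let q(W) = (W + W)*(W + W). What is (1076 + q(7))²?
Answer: 1617984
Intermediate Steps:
q(W) = 4*W² (q(W) = (2*W)*(2*W) = 4*W²)
(1076 + q(7))² = (1076 + 4*7²)² = (1076 + 4*49)² = (1076 + 196)² = 1272² = 1617984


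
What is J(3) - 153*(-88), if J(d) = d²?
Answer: 13473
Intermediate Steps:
J(3) - 153*(-88) = 3² - 153*(-88) = 9 + 13464 = 13473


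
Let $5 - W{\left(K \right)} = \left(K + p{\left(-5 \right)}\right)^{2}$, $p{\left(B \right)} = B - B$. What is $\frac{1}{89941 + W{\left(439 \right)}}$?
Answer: $- \frac{1}{102775} \approx -9.73 \cdot 10^{-6}$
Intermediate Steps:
$p{\left(B \right)} = 0$
$W{\left(K \right)} = 5 - K^{2}$ ($W{\left(K \right)} = 5 - \left(K + 0\right)^{2} = 5 - K^{2}$)
$\frac{1}{89941 + W{\left(439 \right)}} = \frac{1}{89941 + \left(5 - 439^{2}\right)} = \frac{1}{89941 + \left(5 - 192721\right)} = \frac{1}{89941 - 192716} = \frac{1}{-102775} = - \frac{1}{102775}$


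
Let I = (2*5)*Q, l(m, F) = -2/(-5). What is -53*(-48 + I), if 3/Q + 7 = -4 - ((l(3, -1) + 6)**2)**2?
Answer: 895353698/351817 ≈ 2544.9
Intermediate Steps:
l(m, F) = 2/5 (l(m, F) = -2*(-1/5) = 2/5)
Q = -625/351817 (Q = 3/(-7 + (-4 - ((2/5 + 6)**2)**2)) = 3/(-7 + (-4 - ((32/5)**2)**2)) = 3/(-7 + (-4 - (1024/25)**2)) = 3/(-7 + (-4 - 1*1048576/625)) = 3/(-7 + (-4 - 1048576/625)) = 3/(-7 - 1051076/625) = 3/(-1055451/625) = 3*(-625/1055451) = -625/351817 ≈ -0.0017765)
I = -6250/351817 (I = (2*5)*(-625/351817) = 10*(-625/351817) = -6250/351817 ≈ -0.017765)
-53*(-48 + I) = -53*(-48 - 6250/351817) = -53*(-16893466/351817) = 895353698/351817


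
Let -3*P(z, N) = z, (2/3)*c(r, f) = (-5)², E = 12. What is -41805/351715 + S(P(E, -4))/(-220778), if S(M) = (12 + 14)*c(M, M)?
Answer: -1914509283/15530186854 ≈ -0.12328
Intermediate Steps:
c(r, f) = 75/2 (c(r, f) = (3/2)*(-5)² = (3/2)*25 = 75/2)
P(z, N) = -z/3
S(M) = 975 (S(M) = (12 + 14)*(75/2) = 26*(75/2) = 975)
-41805/351715 + S(P(E, -4))/(-220778) = -41805/351715 + 975/(-220778) = -41805*1/351715 + 975*(-1/220778) = -8361/70343 - 975/220778 = -1914509283/15530186854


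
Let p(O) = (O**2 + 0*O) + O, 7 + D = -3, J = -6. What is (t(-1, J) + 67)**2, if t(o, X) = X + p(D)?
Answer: 22801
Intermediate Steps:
D = -10 (D = -7 - 3 = -10)
p(O) = O + O**2 (p(O) = (O**2 + 0) + O = O**2 + O = O + O**2)
t(o, X) = 90 + X (t(o, X) = X - 10*(1 - 10) = X - 10*(-9) = X + 90 = 90 + X)
(t(-1, J) + 67)**2 = ((90 - 6) + 67)**2 = (84 + 67)**2 = 151**2 = 22801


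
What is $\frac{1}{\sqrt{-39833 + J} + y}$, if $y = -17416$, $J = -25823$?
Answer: $- \frac{2177}{37922839} - \frac{i \sqrt{16414}}{151691356} \approx -5.7406 \cdot 10^{-5} - 8.4459 \cdot 10^{-7} i$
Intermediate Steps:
$\frac{1}{\sqrt{-39833 + J} + y} = \frac{1}{\sqrt{-39833 - 25823} - 17416} = \frac{1}{\sqrt{-65656} - 17416} = \frac{1}{2 i \sqrt{16414} - 17416} = \frac{1}{-17416 + 2 i \sqrt{16414}}$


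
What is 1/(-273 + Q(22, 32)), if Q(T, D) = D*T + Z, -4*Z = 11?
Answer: 4/1713 ≈ 0.0023351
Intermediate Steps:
Z = -11/4 (Z = -¼*11 = -11/4 ≈ -2.7500)
Q(T, D) = -11/4 + D*T (Q(T, D) = D*T - 11/4 = -11/4 + D*T)
1/(-273 + Q(22, 32)) = 1/(-273 + (-11/4 + 32*22)) = 1/(-273 + (-11/4 + 704)) = 1/(-273 + 2805/4) = 1/(1713/4) = 4/1713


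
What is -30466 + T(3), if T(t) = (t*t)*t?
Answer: -30439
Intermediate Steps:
T(t) = t**3 (T(t) = t**2*t = t**3)
-30466 + T(3) = -30466 + 3**3 = -30466 + 27 = -30439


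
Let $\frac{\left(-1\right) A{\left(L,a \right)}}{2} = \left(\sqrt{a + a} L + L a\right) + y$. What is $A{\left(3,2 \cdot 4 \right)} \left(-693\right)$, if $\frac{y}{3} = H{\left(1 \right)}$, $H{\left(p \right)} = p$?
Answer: $54054$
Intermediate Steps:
$y = 3$ ($y = 3 \cdot 1 = 3$)
$A{\left(L,a \right)} = -6 - 2 L a - 2 L \sqrt{2} \sqrt{a}$ ($A{\left(L,a \right)} = - 2 \left(\left(\sqrt{a + a} L + L a\right) + 3\right) = - 2 \left(\left(\sqrt{2 a} L + L a\right) + 3\right) = - 2 \left(\left(\sqrt{2} \sqrt{a} L + L a\right) + 3\right) = - 2 \left(\left(L \sqrt{2} \sqrt{a} + L a\right) + 3\right) = - 2 \left(\left(L a + L \sqrt{2} \sqrt{a}\right) + 3\right) = - 2 \left(3 + L a + L \sqrt{2} \sqrt{a}\right) = -6 - 2 L a - 2 L \sqrt{2} \sqrt{a}$)
$A{\left(3,2 \cdot 4 \right)} \left(-693\right) = \left(-6 - 6 \cdot 2 \cdot 4 - 6 \sqrt{2} \sqrt{2 \cdot 4}\right) \left(-693\right) = \left(-6 - 6 \cdot 8 - 6 \sqrt{2} \sqrt{8}\right) \left(-693\right) = \left(-6 - 48 - 6 \sqrt{2} \cdot 2 \sqrt{2}\right) \left(-693\right) = \left(-6 - 48 - 24\right) \left(-693\right) = \left(-78\right) \left(-693\right) = 54054$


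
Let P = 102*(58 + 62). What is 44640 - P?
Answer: 32400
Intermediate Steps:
P = 12240 (P = 102*120 = 12240)
44640 - P = 44640 - 1*12240 = 44640 - 12240 = 32400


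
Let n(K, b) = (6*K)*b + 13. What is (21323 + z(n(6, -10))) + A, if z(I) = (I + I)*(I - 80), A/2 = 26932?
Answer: 371525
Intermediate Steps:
n(K, b) = 13 + 6*K*b (n(K, b) = 6*K*b + 13 = 13 + 6*K*b)
A = 53864 (A = 2*26932 = 53864)
z(I) = 2*I*(-80 + I) (z(I) = (2*I)*(-80 + I) = 2*I*(-80 + I))
(21323 + z(n(6, -10))) + A = (21323 + 2*(13 + 6*6*(-10))*(-80 + (13 + 6*6*(-10)))) + 53864 = (21323 + 2*(13 - 360)*(-80 + (13 - 360))) + 53864 = (21323 + 2*(-347)*(-80 - 347)) + 53864 = (21323 + 2*(-347)*(-427)) + 53864 = (21323 + 296338) + 53864 = 317661 + 53864 = 371525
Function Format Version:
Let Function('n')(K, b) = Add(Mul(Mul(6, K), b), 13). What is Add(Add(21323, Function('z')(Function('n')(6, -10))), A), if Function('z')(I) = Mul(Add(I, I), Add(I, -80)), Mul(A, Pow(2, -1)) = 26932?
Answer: 371525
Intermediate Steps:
Function('n')(K, b) = Add(13, Mul(6, K, b)) (Function('n')(K, b) = Add(Mul(6, K, b), 13) = Add(13, Mul(6, K, b)))
A = 53864 (A = Mul(2, 26932) = 53864)
Function('z')(I) = Mul(2, I, Add(-80, I)) (Function('z')(I) = Mul(Mul(2, I), Add(-80, I)) = Mul(2, I, Add(-80, I)))
Add(Add(21323, Function('z')(Function('n')(6, -10))), A) = Add(Add(21323, Mul(2, Add(13, Mul(6, 6, -10)), Add(-80, Add(13, Mul(6, 6, -10))))), 53864) = Add(Add(21323, Mul(2, Add(13, -360), Add(-80, Add(13, -360)))), 53864) = Add(Add(21323, Mul(2, -347, Add(-80, -347))), 53864) = Add(Add(21323, Mul(2, -347, -427)), 53864) = Add(Add(21323, 296338), 53864) = Add(317661, 53864) = 371525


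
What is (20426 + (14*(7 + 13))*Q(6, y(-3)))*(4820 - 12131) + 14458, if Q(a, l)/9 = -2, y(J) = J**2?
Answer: -112472588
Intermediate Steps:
Q(a, l) = -18 (Q(a, l) = 9*(-2) = -18)
(20426 + (14*(7 + 13))*Q(6, y(-3)))*(4820 - 12131) + 14458 = (20426 + (14*(7 + 13))*(-18))*(4820 - 12131) + 14458 = (20426 + (14*20)*(-18))*(-7311) + 14458 = (20426 + 280*(-18))*(-7311) + 14458 = (20426 - 5040)*(-7311) + 14458 = 15386*(-7311) + 14458 = -112487046 + 14458 = -112472588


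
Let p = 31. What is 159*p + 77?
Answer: 5006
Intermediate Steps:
159*p + 77 = 159*31 + 77 = 4929 + 77 = 5006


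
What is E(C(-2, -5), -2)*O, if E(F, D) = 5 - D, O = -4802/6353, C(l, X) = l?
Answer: -33614/6353 ≈ -5.2910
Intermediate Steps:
O = -4802/6353 (O = -4802*1/6353 = -4802/6353 ≈ -0.75586)
E(C(-2, -5), -2)*O = (5 - 1*(-2))*(-4802/6353) = (5 + 2)*(-4802/6353) = 7*(-4802/6353) = -33614/6353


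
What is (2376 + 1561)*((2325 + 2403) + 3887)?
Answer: 33917255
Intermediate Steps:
(2376 + 1561)*((2325 + 2403) + 3887) = 3937*(4728 + 3887) = 3937*8615 = 33917255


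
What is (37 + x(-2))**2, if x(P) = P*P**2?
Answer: 841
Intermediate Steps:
x(P) = P**3
(37 + x(-2))**2 = (37 + (-2)**3)**2 = (37 - 8)**2 = 29**2 = 841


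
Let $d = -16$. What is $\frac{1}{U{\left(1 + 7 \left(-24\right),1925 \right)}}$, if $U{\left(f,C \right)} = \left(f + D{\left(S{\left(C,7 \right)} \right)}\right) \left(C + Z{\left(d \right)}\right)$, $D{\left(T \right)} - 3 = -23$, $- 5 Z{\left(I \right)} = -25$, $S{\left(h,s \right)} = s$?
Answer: $- \frac{1}{360910} \approx -2.7708 \cdot 10^{-6}$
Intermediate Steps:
$Z{\left(I \right)} = 5$ ($Z{\left(I \right)} = \left(- \frac{1}{5}\right) \left(-25\right) = 5$)
$D{\left(T \right)} = -20$ ($D{\left(T \right)} = 3 - 23 = -20$)
$U{\left(f,C \right)} = \left(-20 + f\right) \left(5 + C\right)$ ($U{\left(f,C \right)} = \left(f - 20\right) \left(C + 5\right) = \left(-20 + f\right) \left(5 + C\right)$)
$\frac{1}{U{\left(1 + 7 \left(-24\right),1925 \right)}} = \frac{1}{-100 - 38500 + 5 \left(1 + 7 \left(-24\right)\right) + 1925 \left(1 + 7 \left(-24\right)\right)} = \frac{1}{-100 - 38500 + 5 \left(1 - 168\right) + 1925 \left(1 - 168\right)} = \frac{1}{-100 - 38500 + 5 \left(-167\right) + 1925 \left(-167\right)} = \frac{1}{-100 - 38500 - 835 - 321475} = \frac{1}{-360910} = - \frac{1}{360910}$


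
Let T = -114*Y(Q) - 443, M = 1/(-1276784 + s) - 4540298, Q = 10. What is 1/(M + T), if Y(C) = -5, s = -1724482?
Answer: -3001266/13626260856487 ≈ -2.2026e-7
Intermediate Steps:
M = -13626642017269/3001266 (M = 1/(-1276784 - 1724482) - 4540298 = 1/(-3001266) - 4540298 = -1/3001266 - 4540298 = -13626642017269/3001266 ≈ -4.5403e+6)
T = 127 (T = -114*(-5) - 443 = 570 - 443 = 127)
1/(M + T) = 1/(-13626642017269/3001266 + 127) = 1/(-13626260856487/3001266) = -3001266/13626260856487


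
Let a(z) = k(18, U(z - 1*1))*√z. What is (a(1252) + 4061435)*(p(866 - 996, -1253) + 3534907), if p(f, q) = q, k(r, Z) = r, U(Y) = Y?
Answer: 14351706033490 + 127211544*√313 ≈ 1.4354e+13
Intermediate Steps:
a(z) = 18*√z
(a(1252) + 4061435)*(p(866 - 996, -1253) + 3534907) = (18*√1252 + 4061435)*(-1253 + 3534907) = (18*(2*√313) + 4061435)*3533654 = (36*√313 + 4061435)*3533654 = (4061435 + 36*√313)*3533654 = 14351706033490 + 127211544*√313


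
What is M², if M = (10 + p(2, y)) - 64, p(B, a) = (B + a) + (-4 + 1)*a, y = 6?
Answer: 4096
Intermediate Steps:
p(B, a) = B - 2*a (p(B, a) = (B + a) - 3*a = B - 2*a)
M = -64 (M = (10 + (2 - 2*6)) - 64 = (10 + (2 - 12)) - 64 = (10 - 10) - 64 = 0 - 64 = -64)
M² = (-64)² = 4096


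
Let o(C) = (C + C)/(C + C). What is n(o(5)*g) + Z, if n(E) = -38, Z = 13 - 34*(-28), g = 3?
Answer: 927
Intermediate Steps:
o(C) = 1 (o(C) = (2*C)/((2*C)) = (2*C)*(1/(2*C)) = 1)
Z = 965 (Z = 13 + 952 = 965)
n(o(5)*g) + Z = -38 + 965 = 927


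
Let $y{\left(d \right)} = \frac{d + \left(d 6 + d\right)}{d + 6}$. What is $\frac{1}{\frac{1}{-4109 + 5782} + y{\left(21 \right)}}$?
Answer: $\frac{15057}{93697} \approx 0.1607$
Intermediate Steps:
$y{\left(d \right)} = \frac{8 d}{6 + d}$ ($y{\left(d \right)} = \frac{d + \left(6 d + d\right)}{6 + d} = \frac{d + 7 d}{6 + d} = \frac{8 d}{6 + d}$)
$\frac{1}{\frac{1}{-4109 + 5782} + y{\left(21 \right)}} = \frac{1}{\frac{1}{-4109 + 5782} + 8 \cdot 21 \frac{1}{6 + 21}} = \frac{1}{\frac{1}{1673} + 8 \cdot 21 \cdot \frac{1}{27}} = \frac{1}{\frac{1}{1673} + \frac{56}{9}} = \frac{1}{\frac{93697}{15057}} = \frac{15057}{93697}$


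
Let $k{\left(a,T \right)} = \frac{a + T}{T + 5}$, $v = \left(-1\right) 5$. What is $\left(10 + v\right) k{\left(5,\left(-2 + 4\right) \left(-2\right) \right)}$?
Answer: $5$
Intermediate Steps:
$v = -5$
$k{\left(a,T \right)} = \frac{T + a}{5 + T}$
$\left(10 + v\right) k{\left(5,\left(-2 + 4\right) \left(-2\right) \right)} = \left(10 - 5\right) \frac{\left(-2 + 4\right) \left(-2\right) + 5}{5 + \left(-2 + 4\right) \left(-2\right)} = 5 \frac{2 \left(-2\right) + 5}{5 + 2 \left(-2\right)} = 5 \frac{-4 + 5}{5 - 4} = 5 \cdot 1^{-1} \cdot 1 = 5 \cdot 1 \cdot 1 = 5 \cdot 1 = 5$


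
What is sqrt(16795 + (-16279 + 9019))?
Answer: sqrt(9535) ≈ 97.647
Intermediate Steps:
sqrt(16795 + (-16279 + 9019)) = sqrt(16795 - 7260) = sqrt(9535)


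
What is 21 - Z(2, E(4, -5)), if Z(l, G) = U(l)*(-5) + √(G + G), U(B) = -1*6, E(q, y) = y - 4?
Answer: -9 - 3*I*√2 ≈ -9.0 - 4.2426*I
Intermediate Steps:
E(q, y) = -4 + y
U(B) = -6
Z(l, G) = 30 + √2*√G (Z(l, G) = -6*(-5) + √(G + G) = 30 + √(2*G) = 30 + √2*√G)
21 - Z(2, E(4, -5)) = 21 - (30 + √2*√(-4 - 5)) = 21 - (30 + √2*√(-9)) = 21 - (30 + √2*(3*I)) = 21 - (30 + 3*I*√2) = 21 + (-30 - 3*I*√2) = -9 - 3*I*√2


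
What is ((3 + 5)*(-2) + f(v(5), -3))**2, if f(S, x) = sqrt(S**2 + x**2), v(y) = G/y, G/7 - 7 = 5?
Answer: 13681/25 - 96*sqrt(809)/5 ≈ 1.1358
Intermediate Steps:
G = 84 (G = 49 + 7*5 = 49 + 35 = 84)
v(y) = 84/y
((3 + 5)*(-2) + f(v(5), -3))**2 = ((3 + 5)*(-2) + sqrt((84/5)**2 + (-3)**2))**2 = (8*(-2) + sqrt((84*(1/5))**2 + 9))**2 = (-16 + sqrt((84/5)**2 + 9))**2 = (-16 + sqrt(7056/25 + 9))**2 = (-16 + sqrt(7281/25))**2 = (-16 + 3*sqrt(809)/5)**2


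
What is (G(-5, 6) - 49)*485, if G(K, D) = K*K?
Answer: -11640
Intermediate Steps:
G(K, D) = K**2
(G(-5, 6) - 49)*485 = ((-5)**2 - 49)*485 = (25 - 49)*485 = -24*485 = -11640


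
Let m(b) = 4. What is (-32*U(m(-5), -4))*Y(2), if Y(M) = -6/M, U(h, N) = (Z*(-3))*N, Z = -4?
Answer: -4608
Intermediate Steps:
U(h, N) = 12*N (U(h, N) = (-4*(-3))*N = 12*N)
(-32*U(m(-5), -4))*Y(2) = (-384*(-4))*(-6/2) = (-32*(-48))*(-6*½) = 1536*(-3) = -4608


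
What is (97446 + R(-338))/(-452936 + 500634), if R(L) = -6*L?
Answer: 49737/23849 ≈ 2.0855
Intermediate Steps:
(97446 + R(-338))/(-452936 + 500634) = (97446 - 6*(-338))/(-452936 + 500634) = (97446 + 2028)/47698 = 99474*(1/47698) = 49737/23849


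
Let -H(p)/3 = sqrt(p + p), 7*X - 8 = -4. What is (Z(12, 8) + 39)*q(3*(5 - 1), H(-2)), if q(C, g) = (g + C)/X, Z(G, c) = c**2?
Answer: 2163 - 2163*I/2 ≈ 2163.0 - 1081.5*I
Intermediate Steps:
X = 4/7 (X = 8/7 + (1/7)*(-4) = 8/7 - 4/7 = 4/7 ≈ 0.57143)
H(p) = -3*sqrt(2)*sqrt(p) (H(p) = -3*sqrt(p + p) = -3*sqrt(2)*sqrt(p))
q(C, g) = 7*C/4 + 7*g/4 (q(C, g) = (g + C)/(4/7) = (C + g)*(7/4) = 7*C/4 + 7*g/4)
(Z(12, 8) + 39)*q(3*(5 - 1), H(-2)) = (8**2 + 39)*(7*(3*(5 - 1))/4 + 7*(-3*sqrt(2)*sqrt(-2))/4) = (64 + 39)*(7*(3*4)/4 + 7*(-3*sqrt(2)*I*sqrt(2))/4) = 103*((7/4)*12 + 7*(-6*I)/4) = 103*(21 - 21*I/2) = 2163 - 2163*I/2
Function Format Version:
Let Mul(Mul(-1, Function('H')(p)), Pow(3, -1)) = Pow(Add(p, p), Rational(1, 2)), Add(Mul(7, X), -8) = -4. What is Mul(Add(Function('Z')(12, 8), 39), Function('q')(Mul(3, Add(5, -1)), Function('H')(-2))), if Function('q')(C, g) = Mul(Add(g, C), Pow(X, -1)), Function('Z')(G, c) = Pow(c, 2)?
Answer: Add(2163, Mul(Rational(-2163, 2), I)) ≈ Add(2163.0, Mul(-1081.5, I))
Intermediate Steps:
X = Rational(4, 7) (X = Add(Rational(8, 7), Mul(Rational(1, 7), -4)) = Add(Rational(8, 7), Rational(-4, 7)) = Rational(4, 7) ≈ 0.57143)
Function('H')(p) = Mul(-3, Pow(2, Rational(1, 2)), Pow(p, Rational(1, 2))) (Function('H')(p) = Mul(-3, Pow(Add(p, p), Rational(1, 2))) = Mul(-3, Pow(Mul(2, p), Rational(1, 2))) = Mul(-3, Mul(Pow(2, Rational(1, 2)), Pow(p, Rational(1, 2)))) = Mul(-3, Pow(2, Rational(1, 2)), Pow(p, Rational(1, 2))))
Function('q')(C, g) = Add(Mul(Rational(7, 4), C), Mul(Rational(7, 4), g)) (Function('q')(C, g) = Mul(Add(g, C), Pow(Rational(4, 7), -1)) = Mul(Add(C, g), Rational(7, 4)) = Add(Mul(Rational(7, 4), C), Mul(Rational(7, 4), g)))
Mul(Add(Function('Z')(12, 8), 39), Function('q')(Mul(3, Add(5, -1)), Function('H')(-2))) = Mul(Add(Pow(8, 2), 39), Add(Mul(Rational(7, 4), Mul(3, Add(5, -1))), Mul(Rational(7, 4), Mul(-3, Pow(2, Rational(1, 2)), Pow(-2, Rational(1, 2)))))) = Mul(Add(64, 39), Add(Mul(Rational(7, 4), Mul(3, 4)), Mul(Rational(7, 4), Mul(-3, Pow(2, Rational(1, 2)), Mul(I, Pow(2, Rational(1, 2))))))) = Mul(103, Add(Mul(Rational(7, 4), 12), Mul(Rational(7, 4), Mul(-6, I)))) = Mul(103, Add(21, Mul(Rational(-21, 2), I))) = Add(2163, Mul(Rational(-2163, 2), I))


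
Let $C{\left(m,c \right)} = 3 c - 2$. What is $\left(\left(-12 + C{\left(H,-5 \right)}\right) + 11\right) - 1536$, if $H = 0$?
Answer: $-1554$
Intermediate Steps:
$C{\left(m,c \right)} = -2 + 3 c$
$\left(\left(-12 + C{\left(H,-5 \right)}\right) + 11\right) - 1536 = \left(\left(-12 + \left(-2 + 3 \left(-5\right)\right)\right) + 11\right) - 1536 = \left(\left(-12 - 17\right) + 11\right) - 1536 = \left(-29 + 11\right) - 1536 = -18 - 1536 = -1554$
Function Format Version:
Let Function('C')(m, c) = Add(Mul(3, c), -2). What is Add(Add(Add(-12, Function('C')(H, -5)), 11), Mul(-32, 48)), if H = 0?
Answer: -1554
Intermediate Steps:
Function('C')(m, c) = Add(-2, Mul(3, c))
Add(Add(Add(-12, Function('C')(H, -5)), 11), Mul(-32, 48)) = Add(Add(Add(-12, Add(-2, Mul(3, -5))), 11), Mul(-32, 48)) = Add(Add(Add(-12, Add(-2, -15)), 11), -1536) = Add(Add(Add(-12, -17), 11), -1536) = Add(Add(-29, 11), -1536) = Add(-18, -1536) = -1554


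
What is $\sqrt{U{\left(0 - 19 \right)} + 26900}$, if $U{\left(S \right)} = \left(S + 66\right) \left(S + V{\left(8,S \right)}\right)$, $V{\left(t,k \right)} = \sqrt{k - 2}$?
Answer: $\sqrt{26007 + 47 i \sqrt{21}} \approx 161.27 + 0.6678 i$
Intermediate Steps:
$V{\left(t,k \right)} = \sqrt{-2 + k}$
$U{\left(S \right)} = \left(66 + S\right) \left(S + \sqrt{-2 + S}\right)$ ($U{\left(S \right)} = \left(S + 66\right) \left(S + \sqrt{-2 + S}\right) = \left(66 + S\right) \left(S + \sqrt{-2 + S}\right)$)
$\sqrt{U{\left(0 - 19 \right)} + 26900} = \sqrt{\left(\left(0 - 19\right)^{2} + 66 \left(0 - 19\right) + 66 \sqrt{-2 + \left(0 - 19\right)} + \left(0 - 19\right) \sqrt{-2 + \left(0 - 19\right)}\right) + 26900} = \sqrt{\left(\left(-19\right)^{2} + 66 \left(-19\right) + 66 \sqrt{-2 - 19} - 19 \sqrt{-2 - 19}\right) + 26900} = \sqrt{\left(361 - 1254 + 66 \sqrt{-21} - 19 \sqrt{-21}\right) + 26900} = \sqrt{\left(361 - 1254 + 66 i \sqrt{21} - 19 i \sqrt{21}\right) + 26900} = \sqrt{\left(-893 + 47 i \sqrt{21}\right) + 26900} = \sqrt{26007 + 47 i \sqrt{21}}$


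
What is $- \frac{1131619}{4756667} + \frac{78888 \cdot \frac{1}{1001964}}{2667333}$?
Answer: $- \frac{8690610556661009}{36530268203144523} \approx -0.2379$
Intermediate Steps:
$- \frac{1131619}{4756667} + \frac{78888 \cdot \frac{1}{1001964}}{2667333} = \left(-1131619\right) \frac{1}{4756667} + 78888 \cdot \frac{1}{1001964} \cdot \frac{1}{2667333} = - \frac{1131619}{4756667} + \frac{6574}{83497} \cdot \frac{1}{2667333} = - \frac{1131619}{4756667} + \frac{6574}{222714303501} = - \frac{8690610556661009}{36530268203144523}$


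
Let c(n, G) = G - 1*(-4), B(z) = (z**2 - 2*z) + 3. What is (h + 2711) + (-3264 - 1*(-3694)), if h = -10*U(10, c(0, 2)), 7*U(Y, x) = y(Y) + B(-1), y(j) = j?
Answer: 21827/7 ≈ 3118.1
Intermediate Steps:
B(z) = 3 + z**2 - 2*z
c(n, G) = 4 + G (c(n, G) = G + 4 = 4 + G)
U(Y, x) = 6/7 + Y/7 (U(Y, x) = (Y + (3 + (-1)**2 - 2*(-1)))/7 = (Y + (3 + 1 + 2))/7 = (Y + 6)/7 = (6 + Y)/7 = 6/7 + Y/7)
h = -160/7 (h = -10*(6/7 + (1/7)*10) = -10*(6/7 + 10/7) = -10*16/7 = -160/7 ≈ -22.857)
(h + 2711) + (-3264 - 1*(-3694)) = (-160/7 + 2711) + (-3264 - 1*(-3694)) = 18817/7 + (-3264 + 3694) = 18817/7 + 430 = 21827/7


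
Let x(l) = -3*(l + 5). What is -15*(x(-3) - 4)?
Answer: 150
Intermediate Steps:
x(l) = -15 - 3*l (x(l) = -3*(5 + l) = -15 - 3*l)
-15*(x(-3) - 4) = -15*((-15 - 3*(-3)) - 4) = -15*((-15 + 9) - 4) = -15*(-6 - 4) = -15*(-10) = 150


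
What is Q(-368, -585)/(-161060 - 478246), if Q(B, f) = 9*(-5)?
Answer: 5/71034 ≈ 7.0389e-5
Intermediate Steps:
Q(B, f) = -45
Q(-368, -585)/(-161060 - 478246) = -45/(-161060 - 478246) = -45/(-639306) = -45*(-1/639306) = 5/71034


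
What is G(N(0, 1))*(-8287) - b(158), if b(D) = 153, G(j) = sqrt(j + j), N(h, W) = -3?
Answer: -153 - 8287*I*sqrt(6) ≈ -153.0 - 20299.0*I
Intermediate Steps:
G(j) = sqrt(2)*sqrt(j) (G(j) = sqrt(2*j) = sqrt(2)*sqrt(j))
G(N(0, 1))*(-8287) - b(158) = (sqrt(2)*sqrt(-3))*(-8287) - 1*153 = (sqrt(2)*(I*sqrt(3)))*(-8287) - 153 = (I*sqrt(6))*(-8287) - 153 = -8287*I*sqrt(6) - 153 = -153 - 8287*I*sqrt(6)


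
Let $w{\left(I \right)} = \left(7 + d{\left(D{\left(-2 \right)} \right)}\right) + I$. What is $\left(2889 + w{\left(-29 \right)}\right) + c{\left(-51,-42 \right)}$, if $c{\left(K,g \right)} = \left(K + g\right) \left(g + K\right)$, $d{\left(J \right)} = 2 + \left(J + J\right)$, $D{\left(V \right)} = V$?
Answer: $11514$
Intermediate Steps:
$d{\left(J \right)} = 2 + 2 J$
$c{\left(K,g \right)} = \left(K + g\right)^{2}$ ($c{\left(K,g \right)} = \left(K + g\right) \left(K + g\right) = \left(K + g\right)^{2}$)
$w{\left(I \right)} = 5 + I$ ($w{\left(I \right)} = \left(7 + \left(2 + 2 \left(-2\right)\right)\right) + I = \left(7 + \left(2 - 4\right)\right) + I = \left(7 - 2\right) + I = 5 + I$)
$\left(2889 + w{\left(-29 \right)}\right) + c{\left(-51,-42 \right)} = \left(2889 + \left(5 - 29\right)\right) + \left(-51 - 42\right)^{2} = \left(2889 - 24\right) + \left(-93\right)^{2} = 2865 + 8649 = 11514$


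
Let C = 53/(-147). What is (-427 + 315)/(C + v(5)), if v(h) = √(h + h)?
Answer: -872592/213281 - 2420208*√10/213281 ≈ -39.975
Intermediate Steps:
v(h) = √2*√h (v(h) = √(2*h) = √2*√h)
C = -53/147 (C = 53*(-1/147) = -53/147 ≈ -0.36054)
(-427 + 315)/(C + v(5)) = (-427 + 315)/(-53/147 + √2*√5) = -112/(-53/147 + √10)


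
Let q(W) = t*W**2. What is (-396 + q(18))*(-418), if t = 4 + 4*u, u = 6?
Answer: -3626568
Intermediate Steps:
t = 28 (t = 4 + 4*6 = 4 + 24 = 28)
q(W) = 28*W**2
(-396 + q(18))*(-418) = (-396 + 28*18**2)*(-418) = (-396 + 28*324)*(-418) = (-396 + 9072)*(-418) = 8676*(-418) = -3626568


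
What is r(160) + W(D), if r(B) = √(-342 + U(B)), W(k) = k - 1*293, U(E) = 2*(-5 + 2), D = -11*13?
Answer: -436 + 2*I*√87 ≈ -436.0 + 18.655*I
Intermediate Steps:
D = -143
U(E) = -6 (U(E) = 2*(-3) = -6)
W(k) = -293 + k (W(k) = k - 293 = -293 + k)
r(B) = 2*I*√87 (r(B) = √(-342 - 6) = √(-348) = 2*I*√87)
r(160) + W(D) = 2*I*√87 + (-293 - 143) = 2*I*√87 - 436 = -436 + 2*I*√87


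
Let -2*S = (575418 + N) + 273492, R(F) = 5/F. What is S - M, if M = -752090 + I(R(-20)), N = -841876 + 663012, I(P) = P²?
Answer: 6673071/16 ≈ 4.1707e+5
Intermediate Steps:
N = -178864
S = -335023 (S = -((575418 - 178864) + 273492)/2 = -(396554 + 273492)/2 = -½*670046 = -335023)
M = -12033439/16 (M = -752090 + (5/(-20))² = -752090 + (5*(-1/20))² = -752090 + (-¼)² = -752090 + 1/16 = -12033439/16 ≈ -7.5209e+5)
S - M = -335023 - 1*(-12033439/16) = -335023 + 12033439/16 = 6673071/16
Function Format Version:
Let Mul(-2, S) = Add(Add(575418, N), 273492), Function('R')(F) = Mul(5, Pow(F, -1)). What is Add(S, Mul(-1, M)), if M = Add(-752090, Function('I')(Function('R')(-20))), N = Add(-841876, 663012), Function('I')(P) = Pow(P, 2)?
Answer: Rational(6673071, 16) ≈ 4.1707e+5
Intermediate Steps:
N = -178864
S = -335023 (S = Mul(Rational(-1, 2), Add(Add(575418, -178864), 273492)) = Mul(Rational(-1, 2), Add(396554, 273492)) = Mul(Rational(-1, 2), 670046) = -335023)
M = Rational(-12033439, 16) (M = Add(-752090, Pow(Mul(5, Pow(-20, -1)), 2)) = Add(-752090, Pow(Mul(5, Rational(-1, 20)), 2)) = Add(-752090, Pow(Rational(-1, 4), 2)) = Add(-752090, Rational(1, 16)) = Rational(-12033439, 16) ≈ -7.5209e+5)
Add(S, Mul(-1, M)) = Add(-335023, Mul(-1, Rational(-12033439, 16))) = Add(-335023, Rational(12033439, 16)) = Rational(6673071, 16)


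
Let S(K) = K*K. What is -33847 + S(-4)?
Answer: -33831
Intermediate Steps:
S(K) = K²
-33847 + S(-4) = -33847 + (-4)² = -33847 + 16 = -33831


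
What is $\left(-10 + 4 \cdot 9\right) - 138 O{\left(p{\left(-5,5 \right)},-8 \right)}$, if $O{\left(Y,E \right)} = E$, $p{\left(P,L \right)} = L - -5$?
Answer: $1130$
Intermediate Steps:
$p{\left(P,L \right)} = 5 + L$ ($p{\left(P,L \right)} = L + 5 = 5 + L$)
$\left(-10 + 4 \cdot 9\right) - 138 O{\left(p{\left(-5,5 \right)},-8 \right)} = \left(-10 + 4 \cdot 9\right) - -1104 = \left(-10 + 36\right) + 1104 = 26 + 1104 = 1130$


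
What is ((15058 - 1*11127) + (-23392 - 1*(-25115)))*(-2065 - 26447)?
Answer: -161206848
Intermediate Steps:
((15058 - 1*11127) + (-23392 - 1*(-25115)))*(-2065 - 26447) = ((15058 - 11127) + (-23392 + 25115))*(-28512) = (3931 + 1723)*(-28512) = 5654*(-28512) = -161206848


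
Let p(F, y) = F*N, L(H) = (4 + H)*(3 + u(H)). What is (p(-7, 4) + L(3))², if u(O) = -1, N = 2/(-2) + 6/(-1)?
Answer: 3969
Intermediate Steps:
N = -7 (N = 2*(-½) + 6*(-1) = -1 - 6 = -7)
L(H) = 8 + 2*H (L(H) = (4 + H)*(3 - 1) = (4 + H)*2 = 8 + 2*H)
p(F, y) = -7*F (p(F, y) = F*(-7) = -7*F)
(p(-7, 4) + L(3))² = (-7*(-7) + (8 + 2*3))² = (49 + (8 + 6))² = (49 + 14)² = 63² = 3969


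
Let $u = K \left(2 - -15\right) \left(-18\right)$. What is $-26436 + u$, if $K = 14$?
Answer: $-30720$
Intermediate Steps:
$u = -4284$ ($u = 14 \left(2 - -15\right) \left(-18\right) = 14 \left(2 + 15\right) \left(-18\right) = 14 \cdot 17 \left(-18\right) = 238 \left(-18\right) = -4284$)
$-26436 + u = -26436 - 4284 = -30720$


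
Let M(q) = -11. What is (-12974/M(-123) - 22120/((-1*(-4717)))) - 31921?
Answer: -1595329889/51887 ≈ -30746.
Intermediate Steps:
(-12974/M(-123) - 22120/((-1*(-4717)))) - 31921 = (-12974/(-11) - 22120/((-1*(-4717)))) - 31921 = (-12974*(-1/11) - 22120/4717) - 31921 = (12974/11 - 22120*1/4717) - 31921 = (12974/11 - 22120/4717) - 31921 = 60955038/51887 - 31921 = -1595329889/51887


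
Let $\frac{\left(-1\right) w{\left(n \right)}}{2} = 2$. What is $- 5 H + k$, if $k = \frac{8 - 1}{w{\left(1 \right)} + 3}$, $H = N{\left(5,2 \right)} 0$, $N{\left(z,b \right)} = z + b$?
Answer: $-7$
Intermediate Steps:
$w{\left(n \right)} = -4$ ($w{\left(n \right)} = \left(-2\right) 2 = -4$)
$N{\left(z,b \right)} = b + z$
$H = 0$ ($H = \left(2 + 5\right) 0 = 7 \cdot 0 = 0$)
$k = -7$ ($k = \frac{8 - 1}{-4 + 3} = \frac{7}{-1} = 7 \left(-1\right) = -7$)
$- 5 H + k = \left(-5\right) 0 - 7 = 0 - 7 = -7$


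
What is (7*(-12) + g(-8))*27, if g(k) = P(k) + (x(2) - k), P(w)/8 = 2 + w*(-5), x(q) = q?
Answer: 7074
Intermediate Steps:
P(w) = 16 - 40*w (P(w) = 8*(2 + w*(-5)) = 8*(2 - 5*w) = 16 - 40*w)
g(k) = 18 - 41*k (g(k) = (16 - 40*k) + (2 - k) = 18 - 41*k)
(7*(-12) + g(-8))*27 = (7*(-12) + (18 - 41*(-8)))*27 = (-84 + (18 + 328))*27 = (-84 + 346)*27 = 262*27 = 7074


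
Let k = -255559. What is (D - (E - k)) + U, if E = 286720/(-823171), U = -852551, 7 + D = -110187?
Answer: -1002872235264/823171 ≈ -1.2183e+6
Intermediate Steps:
D = -110194 (D = -7 - 110187 = -110194)
E = -286720/823171 (E = 286720*(-1/823171) = -286720/823171 ≈ -0.34831)
(D - (E - k)) + U = (-110194 - (-286720/823171 - 1*(-255559))) - 852551 = (-110194 - (-286720/823171 + 255559)) - 852551 = (-110194 - 1*210368470869/823171) - 852551 = (-110194 - 210368470869/823171) - 852551 = -301076976043/823171 - 852551 = -1002872235264/823171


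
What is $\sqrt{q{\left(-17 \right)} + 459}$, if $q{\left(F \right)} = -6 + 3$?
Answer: $2 \sqrt{114} \approx 21.354$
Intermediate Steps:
$q{\left(F \right)} = -3$
$\sqrt{q{\left(-17 \right)} + 459} = \sqrt{-3 + 459} = \sqrt{456} = 2 \sqrt{114}$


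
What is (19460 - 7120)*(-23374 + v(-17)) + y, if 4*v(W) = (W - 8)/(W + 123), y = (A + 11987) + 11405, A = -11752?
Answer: -30572970245/106 ≈ -2.8842e+8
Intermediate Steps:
y = 11640 (y = (-11752 + 11987) + 11405 = 235 + 11405 = 11640)
v(W) = (-8 + W)/(4*(123 + W)) (v(W) = ((W - 8)/(W + 123))/4 = ((-8 + W)/(123 + W))/4 = (-8 + W)/(4*(123 + W)))
(19460 - 7120)*(-23374 + v(-17)) + y = (19460 - 7120)*(-23374 + (-8 - 17)/(4*(123 - 17))) + 11640 = 12340*(-23374 + (1/4)*(-25)/106) + 11640 = 12340*(-23374 + (1/4)*(1/106)*(-25)) + 11640 = 12340*(-23374 - 25/424) + 11640 = 12340*(-9910601/424) + 11640 = -30574204085/106 + 11640 = -30572970245/106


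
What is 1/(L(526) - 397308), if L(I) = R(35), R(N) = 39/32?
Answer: -32/12713817 ≈ -2.5169e-6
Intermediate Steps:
R(N) = 39/32 (R(N) = 39*(1/32) = 39/32)
L(I) = 39/32
1/(L(526) - 397308) = 1/(39/32 - 397308) = 1/(-12713817/32) = -32/12713817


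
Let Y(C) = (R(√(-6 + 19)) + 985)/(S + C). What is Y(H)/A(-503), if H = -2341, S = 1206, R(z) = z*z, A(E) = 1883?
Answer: -998/2137205 ≈ -0.00046697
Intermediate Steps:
R(z) = z²
Y(C) = 998/(1206 + C) (Y(C) = ((√(-6 + 19))² + 985)/(1206 + C) = ((√13)² + 985)/(1206 + C) = (13 + 985)/(1206 + C) = 998/(1206 + C))
Y(H)/A(-503) = (998/(1206 - 2341))/1883 = (998/(-1135))*(1/1883) = (998*(-1/1135))*(1/1883) = -998/1135*1/1883 = -998/2137205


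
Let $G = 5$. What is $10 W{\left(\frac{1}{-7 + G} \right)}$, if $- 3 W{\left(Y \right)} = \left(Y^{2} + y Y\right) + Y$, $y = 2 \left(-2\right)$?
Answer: $- \frac{35}{6} \approx -5.8333$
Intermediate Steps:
$y = -4$
$W{\left(Y \right)} = Y - \frac{Y^{2}}{3}$ ($W{\left(Y \right)} = - \frac{\left(Y^{2} - 4 Y\right) + Y}{3} = - \frac{Y^{2} - 3 Y}{3} = Y - \frac{Y^{2}}{3}$)
$10 W{\left(\frac{1}{-7 + G} \right)} = 10 \frac{3 - \frac{1}{-7 + 5}}{3 \left(-7 + 5\right)} = 10 \frac{3 - \frac{1}{-2}}{3 \left(-2\right)} = 10 \cdot \frac{1}{3} \left(- \frac{1}{2}\right) \left(3 - - \frac{1}{2}\right) = 10 \cdot \frac{1}{3} \left(- \frac{1}{2}\right) \left(3 + \frac{1}{2}\right) = 10 \cdot \frac{1}{3} \left(- \frac{1}{2}\right) \frac{7}{2} = 10 \left(- \frac{7}{12}\right) = - \frac{35}{6}$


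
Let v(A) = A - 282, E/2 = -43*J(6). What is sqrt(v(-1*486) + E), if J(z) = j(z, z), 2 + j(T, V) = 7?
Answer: I*sqrt(1198) ≈ 34.612*I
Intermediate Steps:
j(T, V) = 5 (j(T, V) = -2 + 7 = 5)
J(z) = 5
E = -430 (E = 2*(-43*5) = 2*(-215) = -430)
v(A) = -282 + A
sqrt(v(-1*486) + E) = sqrt((-282 - 1*486) - 430) = sqrt((-282 - 486) - 430) = sqrt(-768 - 430) = sqrt(-1198) = I*sqrt(1198)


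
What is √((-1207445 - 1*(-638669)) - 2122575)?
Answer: 3*I*√299039 ≈ 1640.5*I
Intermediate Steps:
√((-1207445 - 1*(-638669)) - 2122575) = √((-1207445 + 638669) - 2122575) = √(-568776 - 2122575) = √(-2691351) = 3*I*√299039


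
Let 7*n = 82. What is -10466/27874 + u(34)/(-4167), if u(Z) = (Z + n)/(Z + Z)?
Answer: -370859767/987283143 ≈ -0.37564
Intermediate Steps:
n = 82/7 (n = (1/7)*82 = 82/7 ≈ 11.714)
u(Z) = (82/7 + Z)/(2*Z) (u(Z) = (Z + 82/7)/(Z + Z) = (82/7 + Z)/((2*Z)) = (82/7 + Z)*(1/(2*Z)) = (82/7 + Z)/(2*Z))
-10466/27874 + u(34)/(-4167) = -10466/27874 + ((1/14)*(82 + 7*34)/34)/(-4167) = -10466*1/27874 + ((1/14)*(1/34)*(82 + 238))*(-1/4167) = -5233/13937 + ((1/14)*(1/34)*320)*(-1/4167) = -5233/13937 + (80/119)*(-1/4167) = -5233/13937 - 80/495873 = -370859767/987283143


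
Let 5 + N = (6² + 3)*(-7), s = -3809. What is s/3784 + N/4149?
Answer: -16855493/15699816 ≈ -1.0736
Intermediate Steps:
N = -278 (N = -5 + (6² + 3)*(-7) = -5 + (36 + 3)*(-7) = -5 + 39*(-7) = -5 - 273 = -278)
s/3784 + N/4149 = -3809/3784 - 278/4149 = -16855493/15699816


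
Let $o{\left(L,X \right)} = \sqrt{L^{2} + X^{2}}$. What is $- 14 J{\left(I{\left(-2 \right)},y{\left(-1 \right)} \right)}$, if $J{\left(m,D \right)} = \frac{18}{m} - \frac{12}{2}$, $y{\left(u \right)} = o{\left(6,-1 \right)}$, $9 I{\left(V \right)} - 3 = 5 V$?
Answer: $408$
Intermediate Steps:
$I{\left(V \right)} = \frac{1}{3} + \frac{5 V}{9}$
$y{\left(u \right)} = \sqrt{37}$ ($y{\left(u \right)} = \sqrt{6^{2} + \left(-1\right)^{2}} = \sqrt{36 + 1} = \sqrt{37}$)
$J{\left(m,D \right)} = -6 + \frac{18}{m}$ ($J{\left(m,D \right)} = \frac{18}{m} - 6 = -6 + \frac{18}{m}$)
$- 14 J{\left(I{\left(-2 \right)},y{\left(-1 \right)} \right)} = - 14 \left(-6 + \frac{18}{\frac{1}{3} + \frac{5}{9} \left(-2\right)}\right) = - 14 \left(-6 + \frac{18}{\frac{1}{3} - \frac{10}{9}}\right) = - 14 \left(-6 + \frac{18}{- \frac{7}{9}}\right) = - 14 \left(-6 + 18 \left(- \frac{9}{7}\right)\right) = - 14 \left(-6 - \frac{162}{7}\right) = \left(-14\right) \left(- \frac{204}{7}\right) = 408$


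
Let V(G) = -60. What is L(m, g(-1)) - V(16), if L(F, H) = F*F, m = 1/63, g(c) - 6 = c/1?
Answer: 238141/3969 ≈ 60.000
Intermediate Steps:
g(c) = 6 + c (g(c) = 6 + c/1 = 6 + c*1 = 6 + c)
m = 1/63 ≈ 0.015873
L(F, H) = F²
L(m, g(-1)) - V(16) = (1/63)² - 1*(-60) = 1/3969 + 60 = 238141/3969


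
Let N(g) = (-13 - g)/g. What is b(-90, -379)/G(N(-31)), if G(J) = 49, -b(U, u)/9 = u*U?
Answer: -306990/49 ≈ -6265.1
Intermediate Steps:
b(U, u) = -9*U*u (b(U, u) = -9*u*U = -9*U*u)
N(g) = (-13 - g)/g
b(-90, -379)/G(N(-31)) = -9*(-90)*(-379)/49 = -306990*1/49 = -306990/49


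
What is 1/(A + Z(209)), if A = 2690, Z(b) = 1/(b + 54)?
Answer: 263/707471 ≈ 0.00037175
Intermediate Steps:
Z(b) = 1/(54 + b)
1/(A + Z(209)) = 1/(2690 + 1/(54 + 209)) = 1/(2690 + 1/263) = 1/(707471/263) = 263/707471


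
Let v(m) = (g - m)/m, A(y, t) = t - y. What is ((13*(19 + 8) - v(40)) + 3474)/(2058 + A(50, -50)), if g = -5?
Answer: 30609/15664 ≈ 1.9541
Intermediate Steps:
v(m) = (-5 - m)/m
((13*(19 + 8) - v(40)) + 3474)/(2058 + A(50, -50)) = ((13*(19 + 8) - (-5 - 1*40)/40) + 3474)/(2058 + (-50 - 1*50)) = ((13*27 - (-5 - 40)/40) + 3474)/(2058 + (-50 - 50)) = ((351 - (-45)/40) + 3474)/(2058 - 100) = ((351 - 1*(-9/8)) + 3474)/1958 = ((351 + 9/8) + 3474)*(1/1958) = (2817/8 + 3474)*(1/1958) = (30609/8)*(1/1958) = 30609/15664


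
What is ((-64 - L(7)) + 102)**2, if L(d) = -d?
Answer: 2025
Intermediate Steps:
((-64 - L(7)) + 102)**2 = ((-64 - (-1)*7) + 102)**2 = ((-64 - 1*(-7)) + 102)**2 = ((-64 + 7) + 102)**2 = (-57 + 102)**2 = 45**2 = 2025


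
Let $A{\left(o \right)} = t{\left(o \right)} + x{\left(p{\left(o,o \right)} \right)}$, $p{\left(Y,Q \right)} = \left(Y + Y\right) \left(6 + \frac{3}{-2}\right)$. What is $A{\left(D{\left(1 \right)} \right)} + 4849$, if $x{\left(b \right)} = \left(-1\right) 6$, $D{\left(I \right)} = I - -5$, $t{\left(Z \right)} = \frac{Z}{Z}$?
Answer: $4844$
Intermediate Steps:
$t{\left(Z \right)} = 1$
$D{\left(I \right)} = 5 + I$ ($D{\left(I \right)} = I + 5 = 5 + I$)
$p{\left(Y,Q \right)} = 9 Y$ ($p{\left(Y,Q \right)} = 2 Y \left(6 + 3 \left(- \frac{1}{2}\right)\right) = 2 Y \left(6 - \frac{3}{2}\right) = 2 Y \frac{9}{2} = 9 Y$)
$x{\left(b \right)} = -6$
$A{\left(o \right)} = -5$ ($A{\left(o \right)} = 1 - 6 = -5$)
$A{\left(D{\left(1 \right)} \right)} + 4849 = -5 + 4849 = 4844$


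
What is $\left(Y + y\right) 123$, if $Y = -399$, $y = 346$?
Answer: $-6519$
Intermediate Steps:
$\left(Y + y\right) 123 = \left(-399 + 346\right) 123 = \left(-53\right) 123 = -6519$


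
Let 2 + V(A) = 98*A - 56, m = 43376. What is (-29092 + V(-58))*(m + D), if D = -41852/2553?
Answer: -3856021945384/2553 ≈ -1.5104e+9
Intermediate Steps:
D = -41852/2553 (D = -41852*1/2553 = -41852/2553 ≈ -16.393)
V(A) = -58 + 98*A (V(A) = -2 + (98*A - 56) = -2 + (-56 + 98*A) = -58 + 98*A)
(-29092 + V(-58))*(m + D) = (-29092 + (-58 + 98*(-58)))*(43376 - 41852/2553) = (-29092 + (-58 - 5684))*(110697076/2553) = (-29092 - 5742)*(110697076/2553) = -34834*110697076/2553 = -3856021945384/2553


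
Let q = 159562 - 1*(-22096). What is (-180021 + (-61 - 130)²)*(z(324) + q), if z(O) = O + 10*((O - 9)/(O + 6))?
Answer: -287353730780/11 ≈ -2.6123e+10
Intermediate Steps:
q = 181658 (q = 159562 + 22096 = 181658)
z(O) = O + 10*(-9 + O)/(6 + O) (z(O) = O + 10*((-9 + O)/(6 + O)) = O + 10*(-9 + O)/(6 + O))
(-180021 + (-61 - 130)²)*(z(324) + q) = (-180021 + (-61 - 130)²)*((-90 + 324² + 16*324)/(6 + 324) + 181658) = (-180021 + (-191)²)*((-90 + 104976 + 5184)/330 + 181658) = (-180021 + 36481)*((1/330)*110070 + 181658) = -143540*(3669/11 + 181658) = -143540*2001907/11 = -287353730780/11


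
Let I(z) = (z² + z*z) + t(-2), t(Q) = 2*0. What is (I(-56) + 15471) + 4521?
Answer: 26264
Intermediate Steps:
t(Q) = 0
I(z) = 2*z² (I(z) = (z² + z*z) + 0 = (z² + z²) + 0 = 2*z² + 0 = 2*z²)
(I(-56) + 15471) + 4521 = (2*(-56)² + 15471) + 4521 = (2*3136 + 15471) + 4521 = (6272 + 15471) + 4521 = 21743 + 4521 = 26264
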